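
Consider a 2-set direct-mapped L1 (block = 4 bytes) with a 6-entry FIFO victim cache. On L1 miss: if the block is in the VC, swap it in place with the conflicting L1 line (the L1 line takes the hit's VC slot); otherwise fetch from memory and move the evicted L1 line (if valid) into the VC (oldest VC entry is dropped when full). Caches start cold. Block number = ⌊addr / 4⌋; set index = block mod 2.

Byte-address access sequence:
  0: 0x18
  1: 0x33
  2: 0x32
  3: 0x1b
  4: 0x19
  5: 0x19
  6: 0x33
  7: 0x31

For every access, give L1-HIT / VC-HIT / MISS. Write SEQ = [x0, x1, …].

#0 0x18→b6/s0 MISS; vc=[]
#1 0x33→b12/s0 MISS; vc=[6]
#2 0x32→b12/s0 L1-HIT; vc=[6]
#3 0x1b→b6/s0 VC-HIT; vc=[12]
#4 0x19→b6/s0 L1-HIT; vc=[12]
#5 0x19→b6/s0 L1-HIT; vc=[12]
#6 0x33→b12/s0 VC-HIT; vc=[6]
#7 0x31→b12/s0 L1-HIT; vc=[6]

SEQ = [MISS, MISS, L1-HIT, VC-HIT, L1-HIT, L1-HIT, VC-HIT, L1-HIT]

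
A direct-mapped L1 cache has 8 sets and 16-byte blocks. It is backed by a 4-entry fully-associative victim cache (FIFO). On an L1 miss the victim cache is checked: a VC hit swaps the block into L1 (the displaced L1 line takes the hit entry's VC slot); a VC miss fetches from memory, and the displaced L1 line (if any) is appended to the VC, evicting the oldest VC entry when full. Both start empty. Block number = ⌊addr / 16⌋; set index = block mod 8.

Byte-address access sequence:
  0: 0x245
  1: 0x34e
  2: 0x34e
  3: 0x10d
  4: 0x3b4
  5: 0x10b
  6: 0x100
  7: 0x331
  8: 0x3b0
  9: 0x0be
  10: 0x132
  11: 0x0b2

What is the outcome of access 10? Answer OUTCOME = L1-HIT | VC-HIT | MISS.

#0 0x245→b36/s4 MISS; vc=[]
#1 0x34e→b52/s4 MISS; vc=[36]
#2 0x34e→b52/s4 L1-HIT; vc=[36]
#3 0x10d→b16/s0 MISS; vc=[36]
#4 0x3b4→b59/s3 MISS; vc=[36]
#5 0x10b→b16/s0 L1-HIT; vc=[36]
#6 0x100→b16/s0 L1-HIT; vc=[36]
#7 0x331→b51/s3 MISS; vc=[36,59]
#8 0x3b0→b59/s3 VC-HIT; vc=[36,51]
#9 0xbe→b11/s3 MISS; vc=[36,51,59]
#10 0x132→b19/s3 MISS; vc=[36,51,59,11]
#11 0xb2→b11/s3 VC-HIT; vc=[36,51,59,19]

OUTCOME = MISS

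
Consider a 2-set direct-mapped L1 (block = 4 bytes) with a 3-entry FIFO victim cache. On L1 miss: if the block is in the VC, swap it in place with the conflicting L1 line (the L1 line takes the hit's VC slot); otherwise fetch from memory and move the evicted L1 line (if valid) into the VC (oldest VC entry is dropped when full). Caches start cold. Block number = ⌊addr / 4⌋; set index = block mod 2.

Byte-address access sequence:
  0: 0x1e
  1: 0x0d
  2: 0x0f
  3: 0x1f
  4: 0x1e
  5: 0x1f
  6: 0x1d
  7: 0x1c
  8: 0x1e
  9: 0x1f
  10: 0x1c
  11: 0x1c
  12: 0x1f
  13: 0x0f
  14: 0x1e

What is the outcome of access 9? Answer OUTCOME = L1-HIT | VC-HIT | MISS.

OUTCOME = L1-HIT

  [0] addr=0x1e blk=7 s=1: MISS | VC []
  [1] addr=0xd blk=3 s=1: MISS | VC [7]
  [2] addr=0xf blk=3 s=1: L1-HIT | VC [7]
  [3] addr=0x1f blk=7 s=1: VC-HIT | VC [3]
  [4] addr=0x1e blk=7 s=1: L1-HIT | VC [3]
  [5] addr=0x1f blk=7 s=1: L1-HIT | VC [3]
  [6] addr=0x1d blk=7 s=1: L1-HIT | VC [3]
  [7] addr=0x1c blk=7 s=1: L1-HIT | VC [3]
  [8] addr=0x1e blk=7 s=1: L1-HIT | VC [3]
  [9] addr=0x1f blk=7 s=1: L1-HIT | VC [3]
  [10] addr=0x1c blk=7 s=1: L1-HIT | VC [3]
  [11] addr=0x1c blk=7 s=1: L1-HIT | VC [3]
  [12] addr=0x1f blk=7 s=1: L1-HIT | VC [3]
  [13] addr=0xf blk=3 s=1: VC-HIT | VC [7]
  [14] addr=0x1e blk=7 s=1: VC-HIT | VC [3]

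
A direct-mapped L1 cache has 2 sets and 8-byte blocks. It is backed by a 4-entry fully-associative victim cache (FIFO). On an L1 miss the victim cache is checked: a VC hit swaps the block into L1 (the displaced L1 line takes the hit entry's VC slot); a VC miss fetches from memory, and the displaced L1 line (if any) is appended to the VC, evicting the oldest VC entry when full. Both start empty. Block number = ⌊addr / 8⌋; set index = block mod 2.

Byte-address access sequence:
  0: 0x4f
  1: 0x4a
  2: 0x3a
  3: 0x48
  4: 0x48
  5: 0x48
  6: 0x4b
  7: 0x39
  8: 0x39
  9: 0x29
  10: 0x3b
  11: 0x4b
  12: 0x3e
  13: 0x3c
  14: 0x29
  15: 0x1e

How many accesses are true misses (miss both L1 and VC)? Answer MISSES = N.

#0 0x4f→b9/s1 MISS; vc=[]
#1 0x4a→b9/s1 L1-HIT; vc=[]
#2 0x3a→b7/s1 MISS; vc=[9]
#3 0x48→b9/s1 VC-HIT; vc=[7]
#4 0x48→b9/s1 L1-HIT; vc=[7]
#5 0x48→b9/s1 L1-HIT; vc=[7]
#6 0x4b→b9/s1 L1-HIT; vc=[7]
#7 0x39→b7/s1 VC-HIT; vc=[9]
#8 0x39→b7/s1 L1-HIT; vc=[9]
#9 0x29→b5/s1 MISS; vc=[9,7]
#10 0x3b→b7/s1 VC-HIT; vc=[9,5]
#11 0x4b→b9/s1 VC-HIT; vc=[7,5]
#12 0x3e→b7/s1 VC-HIT; vc=[9,5]
#13 0x3c→b7/s1 L1-HIT; vc=[9,5]
#14 0x29→b5/s1 VC-HIT; vc=[9,7]
#15 0x1e→b3/s1 MISS; vc=[9,7,5]

MISSES = 4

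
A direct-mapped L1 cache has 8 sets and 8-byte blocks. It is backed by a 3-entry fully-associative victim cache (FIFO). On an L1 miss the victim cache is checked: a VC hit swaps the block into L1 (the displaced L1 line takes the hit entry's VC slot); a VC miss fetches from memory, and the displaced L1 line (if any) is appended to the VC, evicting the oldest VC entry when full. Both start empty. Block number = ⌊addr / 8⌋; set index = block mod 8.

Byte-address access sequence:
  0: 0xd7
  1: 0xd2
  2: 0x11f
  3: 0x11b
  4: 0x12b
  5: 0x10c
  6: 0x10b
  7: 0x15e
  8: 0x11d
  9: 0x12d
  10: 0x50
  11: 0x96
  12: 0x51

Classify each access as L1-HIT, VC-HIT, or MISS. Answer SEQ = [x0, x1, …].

SEQ = [MISS, L1-HIT, MISS, L1-HIT, MISS, MISS, L1-HIT, MISS, VC-HIT, L1-HIT, MISS, MISS, VC-HIT]

  [0] addr=0xd7 blk=26 s=2: MISS | VC []
  [1] addr=0xd2 blk=26 s=2: L1-HIT | VC []
  [2] addr=0x11f blk=35 s=3: MISS | VC []
  [3] addr=0x11b blk=35 s=3: L1-HIT | VC []
  [4] addr=0x12b blk=37 s=5: MISS | VC []
  [5] addr=0x10c blk=33 s=1: MISS | VC []
  [6] addr=0x10b blk=33 s=1: L1-HIT | VC []
  [7] addr=0x15e blk=43 s=3: MISS | VC [35]
  [8] addr=0x11d blk=35 s=3: VC-HIT | VC [43]
  [9] addr=0x12d blk=37 s=5: L1-HIT | VC [43]
  [10] addr=0x50 blk=10 s=2: MISS | VC [43, 26]
  [11] addr=0x96 blk=18 s=2: MISS | VC [43, 26, 10]
  [12] addr=0x51 blk=10 s=2: VC-HIT | VC [43, 26, 18]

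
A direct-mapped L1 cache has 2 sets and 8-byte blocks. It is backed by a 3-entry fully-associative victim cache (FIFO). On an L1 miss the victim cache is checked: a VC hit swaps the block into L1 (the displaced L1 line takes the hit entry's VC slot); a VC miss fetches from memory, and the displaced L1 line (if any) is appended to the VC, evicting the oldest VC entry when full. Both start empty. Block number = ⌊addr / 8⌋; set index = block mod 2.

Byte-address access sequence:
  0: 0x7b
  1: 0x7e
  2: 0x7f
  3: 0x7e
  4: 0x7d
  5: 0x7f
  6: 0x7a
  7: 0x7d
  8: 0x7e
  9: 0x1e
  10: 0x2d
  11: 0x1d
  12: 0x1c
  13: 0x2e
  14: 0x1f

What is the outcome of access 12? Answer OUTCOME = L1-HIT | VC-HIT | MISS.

OUTCOME = L1-HIT

  [0] addr=0x7b blk=15 s=1: MISS | VC []
  [1] addr=0x7e blk=15 s=1: L1-HIT | VC []
  [2] addr=0x7f blk=15 s=1: L1-HIT | VC []
  [3] addr=0x7e blk=15 s=1: L1-HIT | VC []
  [4] addr=0x7d blk=15 s=1: L1-HIT | VC []
  [5] addr=0x7f blk=15 s=1: L1-HIT | VC []
  [6] addr=0x7a blk=15 s=1: L1-HIT | VC []
  [7] addr=0x7d blk=15 s=1: L1-HIT | VC []
  [8] addr=0x7e blk=15 s=1: L1-HIT | VC []
  [9] addr=0x1e blk=3 s=1: MISS | VC [15]
  [10] addr=0x2d blk=5 s=1: MISS | VC [15, 3]
  [11] addr=0x1d blk=3 s=1: VC-HIT | VC [15, 5]
  [12] addr=0x1c blk=3 s=1: L1-HIT | VC [15, 5]
  [13] addr=0x2e blk=5 s=1: VC-HIT | VC [15, 3]
  [14] addr=0x1f blk=3 s=1: VC-HIT | VC [15, 5]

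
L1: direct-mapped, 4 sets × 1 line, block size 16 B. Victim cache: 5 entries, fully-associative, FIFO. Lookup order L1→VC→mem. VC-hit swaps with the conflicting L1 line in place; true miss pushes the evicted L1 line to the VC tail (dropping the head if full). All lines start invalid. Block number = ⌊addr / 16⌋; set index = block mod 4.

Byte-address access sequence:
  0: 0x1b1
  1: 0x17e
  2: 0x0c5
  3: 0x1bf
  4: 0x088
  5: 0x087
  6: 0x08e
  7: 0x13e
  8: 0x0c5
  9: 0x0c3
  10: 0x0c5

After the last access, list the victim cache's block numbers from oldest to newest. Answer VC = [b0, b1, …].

  [0] addr=0x1b1 blk=27 s=3: MISS | VC []
  [1] addr=0x17e blk=23 s=3: MISS | VC [27]
  [2] addr=0xc5 blk=12 s=0: MISS | VC [27]
  [3] addr=0x1bf blk=27 s=3: VC-HIT | VC [23]
  [4] addr=0x88 blk=8 s=0: MISS | VC [23, 12]
  [5] addr=0x87 blk=8 s=0: L1-HIT | VC [23, 12]
  [6] addr=0x8e blk=8 s=0: L1-HIT | VC [23, 12]
  [7] addr=0x13e blk=19 s=3: MISS | VC [23, 12, 27]
  [8] addr=0xc5 blk=12 s=0: VC-HIT | VC [23, 8, 27]
  [9] addr=0xc3 blk=12 s=0: L1-HIT | VC [23, 8, 27]
  [10] addr=0xc5 blk=12 s=0: L1-HIT | VC [23, 8, 27]

VC = [23, 8, 27]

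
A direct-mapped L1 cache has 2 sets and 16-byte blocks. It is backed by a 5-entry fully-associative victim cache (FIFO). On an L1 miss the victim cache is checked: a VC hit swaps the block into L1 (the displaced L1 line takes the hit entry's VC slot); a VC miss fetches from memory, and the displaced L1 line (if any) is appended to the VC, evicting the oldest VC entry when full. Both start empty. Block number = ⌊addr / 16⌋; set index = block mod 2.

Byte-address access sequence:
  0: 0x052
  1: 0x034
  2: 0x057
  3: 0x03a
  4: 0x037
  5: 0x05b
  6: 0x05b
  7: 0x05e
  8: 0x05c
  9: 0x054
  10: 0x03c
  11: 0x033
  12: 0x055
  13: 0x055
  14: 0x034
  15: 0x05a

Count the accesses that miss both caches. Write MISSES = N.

#0 0x52→b5/s1 MISS; vc=[]
#1 0x34→b3/s1 MISS; vc=[5]
#2 0x57→b5/s1 VC-HIT; vc=[3]
#3 0x3a→b3/s1 VC-HIT; vc=[5]
#4 0x37→b3/s1 L1-HIT; vc=[5]
#5 0x5b→b5/s1 VC-HIT; vc=[3]
#6 0x5b→b5/s1 L1-HIT; vc=[3]
#7 0x5e→b5/s1 L1-HIT; vc=[3]
#8 0x5c→b5/s1 L1-HIT; vc=[3]
#9 0x54→b5/s1 L1-HIT; vc=[3]
#10 0x3c→b3/s1 VC-HIT; vc=[5]
#11 0x33→b3/s1 L1-HIT; vc=[5]
#12 0x55→b5/s1 VC-HIT; vc=[3]
#13 0x55→b5/s1 L1-HIT; vc=[3]
#14 0x34→b3/s1 VC-HIT; vc=[5]
#15 0x5a→b5/s1 VC-HIT; vc=[3]

MISSES = 2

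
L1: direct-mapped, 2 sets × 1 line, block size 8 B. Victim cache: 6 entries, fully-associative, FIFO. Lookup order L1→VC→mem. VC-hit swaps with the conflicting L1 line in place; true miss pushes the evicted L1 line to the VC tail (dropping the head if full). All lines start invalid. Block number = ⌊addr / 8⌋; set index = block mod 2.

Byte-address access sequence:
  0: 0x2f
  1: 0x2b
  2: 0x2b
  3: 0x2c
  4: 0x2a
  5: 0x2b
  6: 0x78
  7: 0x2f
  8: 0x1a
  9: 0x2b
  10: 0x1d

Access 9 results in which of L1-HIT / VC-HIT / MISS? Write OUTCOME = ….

0: 0x2f (blk 5, set 1) → MISS  vc=[]
1: 0x2b (blk 5, set 1) → L1-HIT  vc=[]
2: 0x2b (blk 5, set 1) → L1-HIT  vc=[]
3: 0x2c (blk 5, set 1) → L1-HIT  vc=[]
4: 0x2a (blk 5, set 1) → L1-HIT  vc=[]
5: 0x2b (blk 5, set 1) → L1-HIT  vc=[]
6: 0x78 (blk 15, set 1) → MISS  vc=[5]
7: 0x2f (blk 5, set 1) → VC-HIT  vc=[15]
8: 0x1a (blk 3, set 1) → MISS  vc=[15, 5]
9: 0x2b (blk 5, set 1) → VC-HIT  vc=[15, 3]
10: 0x1d (blk 3, set 1) → VC-HIT  vc=[15, 5]

OUTCOME = VC-HIT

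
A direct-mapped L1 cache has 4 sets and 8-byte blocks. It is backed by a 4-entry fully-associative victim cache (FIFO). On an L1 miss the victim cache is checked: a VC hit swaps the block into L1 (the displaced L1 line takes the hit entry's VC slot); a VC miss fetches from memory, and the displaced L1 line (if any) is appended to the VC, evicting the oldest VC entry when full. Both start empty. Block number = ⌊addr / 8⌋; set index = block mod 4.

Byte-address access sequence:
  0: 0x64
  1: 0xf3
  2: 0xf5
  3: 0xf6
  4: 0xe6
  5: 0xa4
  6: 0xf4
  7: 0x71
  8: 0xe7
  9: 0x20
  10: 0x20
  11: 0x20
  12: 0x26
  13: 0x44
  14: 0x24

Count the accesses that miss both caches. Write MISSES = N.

MISSES = 7

#0 0x64→b12/s0 MISS; vc=[]
#1 0xf3→b30/s2 MISS; vc=[]
#2 0xf5→b30/s2 L1-HIT; vc=[]
#3 0xf6→b30/s2 L1-HIT; vc=[]
#4 0xe6→b28/s0 MISS; vc=[12]
#5 0xa4→b20/s0 MISS; vc=[12,28]
#6 0xf4→b30/s2 L1-HIT; vc=[12,28]
#7 0x71→b14/s2 MISS; vc=[12,28,30]
#8 0xe7→b28/s0 VC-HIT; vc=[12,20,30]
#9 0x20→b4/s0 MISS; vc=[12,20,30,28]
#10 0x20→b4/s0 L1-HIT; vc=[12,20,30,28]
#11 0x20→b4/s0 L1-HIT; vc=[12,20,30,28]
#12 0x26→b4/s0 L1-HIT; vc=[12,20,30,28]
#13 0x44→b8/s0 MISS; vc=[20,30,28,4]
#14 0x24→b4/s0 VC-HIT; vc=[20,30,28,8]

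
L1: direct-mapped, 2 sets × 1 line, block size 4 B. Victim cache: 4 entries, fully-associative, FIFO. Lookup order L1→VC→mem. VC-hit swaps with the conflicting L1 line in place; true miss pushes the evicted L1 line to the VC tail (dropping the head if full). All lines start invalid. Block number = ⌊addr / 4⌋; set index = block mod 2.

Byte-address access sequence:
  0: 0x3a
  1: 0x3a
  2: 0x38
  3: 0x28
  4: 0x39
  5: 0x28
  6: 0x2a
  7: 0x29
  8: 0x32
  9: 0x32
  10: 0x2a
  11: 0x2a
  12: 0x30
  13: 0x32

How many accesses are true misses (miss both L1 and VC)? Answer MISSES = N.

0: 0x3a (blk 14, set 0) → MISS  vc=[]
1: 0x3a (blk 14, set 0) → L1-HIT  vc=[]
2: 0x38 (blk 14, set 0) → L1-HIT  vc=[]
3: 0x28 (blk 10, set 0) → MISS  vc=[14]
4: 0x39 (blk 14, set 0) → VC-HIT  vc=[10]
5: 0x28 (blk 10, set 0) → VC-HIT  vc=[14]
6: 0x2a (blk 10, set 0) → L1-HIT  vc=[14]
7: 0x29 (blk 10, set 0) → L1-HIT  vc=[14]
8: 0x32 (blk 12, set 0) → MISS  vc=[14, 10]
9: 0x32 (blk 12, set 0) → L1-HIT  vc=[14, 10]
10: 0x2a (blk 10, set 0) → VC-HIT  vc=[14, 12]
11: 0x2a (blk 10, set 0) → L1-HIT  vc=[14, 12]
12: 0x30 (blk 12, set 0) → VC-HIT  vc=[14, 10]
13: 0x32 (blk 12, set 0) → L1-HIT  vc=[14, 10]

MISSES = 3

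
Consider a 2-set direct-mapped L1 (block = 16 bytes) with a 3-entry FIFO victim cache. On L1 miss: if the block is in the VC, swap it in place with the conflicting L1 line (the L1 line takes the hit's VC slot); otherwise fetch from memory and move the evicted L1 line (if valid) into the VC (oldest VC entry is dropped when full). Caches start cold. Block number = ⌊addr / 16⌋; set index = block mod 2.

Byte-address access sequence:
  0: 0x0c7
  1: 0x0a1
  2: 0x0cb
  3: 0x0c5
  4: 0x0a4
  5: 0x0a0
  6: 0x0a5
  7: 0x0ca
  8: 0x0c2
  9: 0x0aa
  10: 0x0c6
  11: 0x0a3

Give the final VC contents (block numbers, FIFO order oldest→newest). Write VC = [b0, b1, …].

VC = [12]

  [0] addr=0xc7 blk=12 s=0: MISS | VC []
  [1] addr=0xa1 blk=10 s=0: MISS | VC [12]
  [2] addr=0xcb blk=12 s=0: VC-HIT | VC [10]
  [3] addr=0xc5 blk=12 s=0: L1-HIT | VC [10]
  [4] addr=0xa4 blk=10 s=0: VC-HIT | VC [12]
  [5] addr=0xa0 blk=10 s=0: L1-HIT | VC [12]
  [6] addr=0xa5 blk=10 s=0: L1-HIT | VC [12]
  [7] addr=0xca blk=12 s=0: VC-HIT | VC [10]
  [8] addr=0xc2 blk=12 s=0: L1-HIT | VC [10]
  [9] addr=0xaa blk=10 s=0: VC-HIT | VC [12]
  [10] addr=0xc6 blk=12 s=0: VC-HIT | VC [10]
  [11] addr=0xa3 blk=10 s=0: VC-HIT | VC [12]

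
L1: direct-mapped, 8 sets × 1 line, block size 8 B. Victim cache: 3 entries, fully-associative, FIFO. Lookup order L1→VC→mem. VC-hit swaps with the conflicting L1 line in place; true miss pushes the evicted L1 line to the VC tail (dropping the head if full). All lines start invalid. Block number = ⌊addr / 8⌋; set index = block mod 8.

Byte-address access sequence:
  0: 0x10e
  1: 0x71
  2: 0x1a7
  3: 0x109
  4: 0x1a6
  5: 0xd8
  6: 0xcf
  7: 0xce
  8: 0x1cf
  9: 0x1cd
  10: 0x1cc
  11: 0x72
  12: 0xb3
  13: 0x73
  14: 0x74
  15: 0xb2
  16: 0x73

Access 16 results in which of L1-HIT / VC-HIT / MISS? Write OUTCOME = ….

0: 0x10e (blk 33, set 1) → MISS  vc=[]
1: 0x71 (blk 14, set 6) → MISS  vc=[]
2: 0x1a7 (blk 52, set 4) → MISS  vc=[]
3: 0x109 (blk 33, set 1) → L1-HIT  vc=[]
4: 0x1a6 (blk 52, set 4) → L1-HIT  vc=[]
5: 0xd8 (blk 27, set 3) → MISS  vc=[]
6: 0xcf (blk 25, set 1) → MISS  vc=[33]
7: 0xce (blk 25, set 1) → L1-HIT  vc=[33]
8: 0x1cf (blk 57, set 1) → MISS  vc=[33, 25]
9: 0x1cd (blk 57, set 1) → L1-HIT  vc=[33, 25]
10: 0x1cc (blk 57, set 1) → L1-HIT  vc=[33, 25]
11: 0x72 (blk 14, set 6) → L1-HIT  vc=[33, 25]
12: 0xb3 (blk 22, set 6) → MISS  vc=[33, 25, 14]
13: 0x73 (blk 14, set 6) → VC-HIT  vc=[33, 25, 22]
14: 0x74 (blk 14, set 6) → L1-HIT  vc=[33, 25, 22]
15: 0xb2 (blk 22, set 6) → VC-HIT  vc=[33, 25, 14]
16: 0x73 (blk 14, set 6) → VC-HIT  vc=[33, 25, 22]

OUTCOME = VC-HIT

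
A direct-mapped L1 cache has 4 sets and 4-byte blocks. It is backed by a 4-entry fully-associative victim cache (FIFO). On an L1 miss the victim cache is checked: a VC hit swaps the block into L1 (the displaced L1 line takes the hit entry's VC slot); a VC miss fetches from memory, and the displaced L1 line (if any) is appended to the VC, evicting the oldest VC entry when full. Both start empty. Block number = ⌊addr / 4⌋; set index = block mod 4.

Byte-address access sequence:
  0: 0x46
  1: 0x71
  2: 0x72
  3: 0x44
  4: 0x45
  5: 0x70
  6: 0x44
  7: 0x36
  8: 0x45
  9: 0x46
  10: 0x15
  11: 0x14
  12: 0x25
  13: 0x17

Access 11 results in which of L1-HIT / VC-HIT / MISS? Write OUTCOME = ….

  [0] addr=0x46 blk=17 s=1: MISS | VC []
  [1] addr=0x71 blk=28 s=0: MISS | VC []
  [2] addr=0x72 blk=28 s=0: L1-HIT | VC []
  [3] addr=0x44 blk=17 s=1: L1-HIT | VC []
  [4] addr=0x45 blk=17 s=1: L1-HIT | VC []
  [5] addr=0x70 blk=28 s=0: L1-HIT | VC []
  [6] addr=0x44 blk=17 s=1: L1-HIT | VC []
  [7] addr=0x36 blk=13 s=1: MISS | VC [17]
  [8] addr=0x45 blk=17 s=1: VC-HIT | VC [13]
  [9] addr=0x46 blk=17 s=1: L1-HIT | VC [13]
  [10] addr=0x15 blk=5 s=1: MISS | VC [13, 17]
  [11] addr=0x14 blk=5 s=1: L1-HIT | VC [13, 17]
  [12] addr=0x25 blk=9 s=1: MISS | VC [13, 17, 5]
  [13] addr=0x17 blk=5 s=1: VC-HIT | VC [13, 17, 9]

OUTCOME = L1-HIT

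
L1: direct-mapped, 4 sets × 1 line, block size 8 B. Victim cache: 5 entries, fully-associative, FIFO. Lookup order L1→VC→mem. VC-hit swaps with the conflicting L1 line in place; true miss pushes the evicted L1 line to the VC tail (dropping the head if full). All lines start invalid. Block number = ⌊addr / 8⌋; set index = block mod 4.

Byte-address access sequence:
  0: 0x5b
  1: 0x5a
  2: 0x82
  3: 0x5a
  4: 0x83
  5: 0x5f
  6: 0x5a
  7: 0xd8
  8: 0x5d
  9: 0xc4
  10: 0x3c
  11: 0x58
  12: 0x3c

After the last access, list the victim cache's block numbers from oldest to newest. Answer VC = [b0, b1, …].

  [0] addr=0x5b blk=11 s=3: MISS | VC []
  [1] addr=0x5a blk=11 s=3: L1-HIT | VC []
  [2] addr=0x82 blk=16 s=0: MISS | VC []
  [3] addr=0x5a blk=11 s=3: L1-HIT | VC []
  [4] addr=0x83 blk=16 s=0: L1-HIT | VC []
  [5] addr=0x5f blk=11 s=3: L1-HIT | VC []
  [6] addr=0x5a blk=11 s=3: L1-HIT | VC []
  [7] addr=0xd8 blk=27 s=3: MISS | VC [11]
  [8] addr=0x5d blk=11 s=3: VC-HIT | VC [27]
  [9] addr=0xc4 blk=24 s=0: MISS | VC [27, 16]
  [10] addr=0x3c blk=7 s=3: MISS | VC [27, 16, 11]
  [11] addr=0x58 blk=11 s=3: VC-HIT | VC [27, 16, 7]
  [12] addr=0x3c blk=7 s=3: VC-HIT | VC [27, 16, 11]

VC = [27, 16, 11]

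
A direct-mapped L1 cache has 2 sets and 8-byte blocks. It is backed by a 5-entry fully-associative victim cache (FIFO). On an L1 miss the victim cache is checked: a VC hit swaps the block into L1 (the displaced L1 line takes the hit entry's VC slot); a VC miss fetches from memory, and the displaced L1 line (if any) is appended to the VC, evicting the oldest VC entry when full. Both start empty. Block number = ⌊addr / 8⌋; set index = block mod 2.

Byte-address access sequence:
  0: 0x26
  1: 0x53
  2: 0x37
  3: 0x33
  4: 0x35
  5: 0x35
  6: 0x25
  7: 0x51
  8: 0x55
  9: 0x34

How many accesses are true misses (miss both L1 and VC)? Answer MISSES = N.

#0 0x26→b4/s0 MISS; vc=[]
#1 0x53→b10/s0 MISS; vc=[4]
#2 0x37→b6/s0 MISS; vc=[4,10]
#3 0x33→b6/s0 L1-HIT; vc=[4,10]
#4 0x35→b6/s0 L1-HIT; vc=[4,10]
#5 0x35→b6/s0 L1-HIT; vc=[4,10]
#6 0x25→b4/s0 VC-HIT; vc=[6,10]
#7 0x51→b10/s0 VC-HIT; vc=[6,4]
#8 0x55→b10/s0 L1-HIT; vc=[6,4]
#9 0x34→b6/s0 VC-HIT; vc=[10,4]

MISSES = 3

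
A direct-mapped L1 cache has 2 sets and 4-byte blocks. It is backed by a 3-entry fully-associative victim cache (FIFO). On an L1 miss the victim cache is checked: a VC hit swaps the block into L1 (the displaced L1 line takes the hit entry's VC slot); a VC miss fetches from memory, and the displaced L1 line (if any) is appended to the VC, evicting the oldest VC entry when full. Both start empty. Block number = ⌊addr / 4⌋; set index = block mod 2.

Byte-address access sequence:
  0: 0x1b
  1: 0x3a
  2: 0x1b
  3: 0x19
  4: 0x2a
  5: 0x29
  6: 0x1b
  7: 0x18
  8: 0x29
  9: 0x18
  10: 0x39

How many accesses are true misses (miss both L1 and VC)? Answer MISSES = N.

#0 0x1b→b6/s0 MISS; vc=[]
#1 0x3a→b14/s0 MISS; vc=[6]
#2 0x1b→b6/s0 VC-HIT; vc=[14]
#3 0x19→b6/s0 L1-HIT; vc=[14]
#4 0x2a→b10/s0 MISS; vc=[14,6]
#5 0x29→b10/s0 L1-HIT; vc=[14,6]
#6 0x1b→b6/s0 VC-HIT; vc=[14,10]
#7 0x18→b6/s0 L1-HIT; vc=[14,10]
#8 0x29→b10/s0 VC-HIT; vc=[14,6]
#9 0x18→b6/s0 VC-HIT; vc=[14,10]
#10 0x39→b14/s0 VC-HIT; vc=[6,10]

MISSES = 3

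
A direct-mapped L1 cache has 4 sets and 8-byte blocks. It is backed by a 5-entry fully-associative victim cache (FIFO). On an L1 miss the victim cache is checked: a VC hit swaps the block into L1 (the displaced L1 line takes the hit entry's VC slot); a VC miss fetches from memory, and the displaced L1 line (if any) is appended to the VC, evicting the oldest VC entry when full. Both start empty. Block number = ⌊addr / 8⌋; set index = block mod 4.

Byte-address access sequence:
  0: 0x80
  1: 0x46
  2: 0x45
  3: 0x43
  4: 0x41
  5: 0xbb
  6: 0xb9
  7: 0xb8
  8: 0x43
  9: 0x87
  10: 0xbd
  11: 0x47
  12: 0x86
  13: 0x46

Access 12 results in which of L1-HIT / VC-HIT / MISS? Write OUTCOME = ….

#0 0x80→b16/s0 MISS; vc=[]
#1 0x46→b8/s0 MISS; vc=[16]
#2 0x45→b8/s0 L1-HIT; vc=[16]
#3 0x43→b8/s0 L1-HIT; vc=[16]
#4 0x41→b8/s0 L1-HIT; vc=[16]
#5 0xbb→b23/s3 MISS; vc=[16]
#6 0xb9→b23/s3 L1-HIT; vc=[16]
#7 0xb8→b23/s3 L1-HIT; vc=[16]
#8 0x43→b8/s0 L1-HIT; vc=[16]
#9 0x87→b16/s0 VC-HIT; vc=[8]
#10 0xbd→b23/s3 L1-HIT; vc=[8]
#11 0x47→b8/s0 VC-HIT; vc=[16]
#12 0x86→b16/s0 VC-HIT; vc=[8]
#13 0x46→b8/s0 VC-HIT; vc=[16]

OUTCOME = VC-HIT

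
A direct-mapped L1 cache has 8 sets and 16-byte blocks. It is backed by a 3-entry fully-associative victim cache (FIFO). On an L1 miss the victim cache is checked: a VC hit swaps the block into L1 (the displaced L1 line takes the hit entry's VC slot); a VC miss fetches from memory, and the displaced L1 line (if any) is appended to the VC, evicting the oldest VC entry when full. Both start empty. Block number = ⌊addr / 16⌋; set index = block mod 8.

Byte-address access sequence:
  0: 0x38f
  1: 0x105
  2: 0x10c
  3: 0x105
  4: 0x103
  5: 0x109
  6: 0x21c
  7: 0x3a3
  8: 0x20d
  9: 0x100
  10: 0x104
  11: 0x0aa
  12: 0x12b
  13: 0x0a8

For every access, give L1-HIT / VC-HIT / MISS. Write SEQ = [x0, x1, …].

SEQ = [MISS, MISS, L1-HIT, L1-HIT, L1-HIT, L1-HIT, MISS, MISS, MISS, VC-HIT, L1-HIT, MISS, MISS, VC-HIT]

#0 0x38f→b56/s0 MISS; vc=[]
#1 0x105→b16/s0 MISS; vc=[56]
#2 0x10c→b16/s0 L1-HIT; vc=[56]
#3 0x105→b16/s0 L1-HIT; vc=[56]
#4 0x103→b16/s0 L1-HIT; vc=[56]
#5 0x109→b16/s0 L1-HIT; vc=[56]
#6 0x21c→b33/s1 MISS; vc=[56]
#7 0x3a3→b58/s2 MISS; vc=[56]
#8 0x20d→b32/s0 MISS; vc=[56,16]
#9 0x100→b16/s0 VC-HIT; vc=[56,32]
#10 0x104→b16/s0 L1-HIT; vc=[56,32]
#11 0xaa→b10/s2 MISS; vc=[56,32,58]
#12 0x12b→b18/s2 MISS; vc=[32,58,10]
#13 0xa8→b10/s2 VC-HIT; vc=[32,58,18]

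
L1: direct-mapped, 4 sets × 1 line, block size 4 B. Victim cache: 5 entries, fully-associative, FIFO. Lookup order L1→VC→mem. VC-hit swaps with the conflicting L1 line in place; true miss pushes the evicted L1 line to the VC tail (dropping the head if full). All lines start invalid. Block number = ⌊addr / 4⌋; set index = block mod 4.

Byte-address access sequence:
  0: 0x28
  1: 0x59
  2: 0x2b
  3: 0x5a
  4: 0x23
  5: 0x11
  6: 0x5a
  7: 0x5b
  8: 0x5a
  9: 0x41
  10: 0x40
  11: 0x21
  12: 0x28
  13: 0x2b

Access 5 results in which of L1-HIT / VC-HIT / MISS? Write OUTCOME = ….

#0 0x28→b10/s2 MISS; vc=[]
#1 0x59→b22/s2 MISS; vc=[10]
#2 0x2b→b10/s2 VC-HIT; vc=[22]
#3 0x5a→b22/s2 VC-HIT; vc=[10]
#4 0x23→b8/s0 MISS; vc=[10]
#5 0x11→b4/s0 MISS; vc=[10,8]
#6 0x5a→b22/s2 L1-HIT; vc=[10,8]
#7 0x5b→b22/s2 L1-HIT; vc=[10,8]
#8 0x5a→b22/s2 L1-HIT; vc=[10,8]
#9 0x41→b16/s0 MISS; vc=[10,8,4]
#10 0x40→b16/s0 L1-HIT; vc=[10,8,4]
#11 0x21→b8/s0 VC-HIT; vc=[10,16,4]
#12 0x28→b10/s2 VC-HIT; vc=[22,16,4]
#13 0x2b→b10/s2 L1-HIT; vc=[22,16,4]

OUTCOME = MISS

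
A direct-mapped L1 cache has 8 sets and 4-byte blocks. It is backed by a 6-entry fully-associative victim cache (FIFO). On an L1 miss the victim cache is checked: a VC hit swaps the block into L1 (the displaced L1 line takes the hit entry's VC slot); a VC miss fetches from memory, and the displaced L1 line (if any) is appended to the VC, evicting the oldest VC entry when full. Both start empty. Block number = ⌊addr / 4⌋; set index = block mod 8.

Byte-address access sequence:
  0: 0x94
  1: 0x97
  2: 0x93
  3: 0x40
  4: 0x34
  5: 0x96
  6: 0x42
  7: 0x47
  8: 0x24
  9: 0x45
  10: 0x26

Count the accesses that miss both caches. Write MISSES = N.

MISSES = 6

#0 0x94→b37/s5 MISS; vc=[]
#1 0x97→b37/s5 L1-HIT; vc=[]
#2 0x93→b36/s4 MISS; vc=[]
#3 0x40→b16/s0 MISS; vc=[]
#4 0x34→b13/s5 MISS; vc=[37]
#5 0x96→b37/s5 VC-HIT; vc=[13]
#6 0x42→b16/s0 L1-HIT; vc=[13]
#7 0x47→b17/s1 MISS; vc=[13]
#8 0x24→b9/s1 MISS; vc=[13,17]
#9 0x45→b17/s1 VC-HIT; vc=[13,9]
#10 0x26→b9/s1 VC-HIT; vc=[13,17]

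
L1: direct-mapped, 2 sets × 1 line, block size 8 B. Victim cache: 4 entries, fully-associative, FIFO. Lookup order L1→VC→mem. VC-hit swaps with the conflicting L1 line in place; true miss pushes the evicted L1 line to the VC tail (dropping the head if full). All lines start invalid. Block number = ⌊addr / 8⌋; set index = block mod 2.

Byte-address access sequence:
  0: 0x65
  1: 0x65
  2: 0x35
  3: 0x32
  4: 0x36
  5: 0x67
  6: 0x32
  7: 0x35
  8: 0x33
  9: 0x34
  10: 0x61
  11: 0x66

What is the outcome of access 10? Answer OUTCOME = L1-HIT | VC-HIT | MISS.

OUTCOME = VC-HIT

  [0] addr=0x65 blk=12 s=0: MISS | VC []
  [1] addr=0x65 blk=12 s=0: L1-HIT | VC []
  [2] addr=0x35 blk=6 s=0: MISS | VC [12]
  [3] addr=0x32 blk=6 s=0: L1-HIT | VC [12]
  [4] addr=0x36 blk=6 s=0: L1-HIT | VC [12]
  [5] addr=0x67 blk=12 s=0: VC-HIT | VC [6]
  [6] addr=0x32 blk=6 s=0: VC-HIT | VC [12]
  [7] addr=0x35 blk=6 s=0: L1-HIT | VC [12]
  [8] addr=0x33 blk=6 s=0: L1-HIT | VC [12]
  [9] addr=0x34 blk=6 s=0: L1-HIT | VC [12]
  [10] addr=0x61 blk=12 s=0: VC-HIT | VC [6]
  [11] addr=0x66 blk=12 s=0: L1-HIT | VC [6]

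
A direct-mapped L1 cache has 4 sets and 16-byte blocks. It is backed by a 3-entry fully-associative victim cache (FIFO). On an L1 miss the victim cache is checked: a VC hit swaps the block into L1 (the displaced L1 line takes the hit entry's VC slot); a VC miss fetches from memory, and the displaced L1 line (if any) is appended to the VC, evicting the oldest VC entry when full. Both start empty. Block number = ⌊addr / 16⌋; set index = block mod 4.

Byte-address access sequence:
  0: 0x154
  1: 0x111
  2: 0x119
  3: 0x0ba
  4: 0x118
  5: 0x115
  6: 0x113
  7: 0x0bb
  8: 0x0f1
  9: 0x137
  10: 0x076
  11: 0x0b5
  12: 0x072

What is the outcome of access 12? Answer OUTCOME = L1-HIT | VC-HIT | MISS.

#0 0x154→b21/s1 MISS; vc=[]
#1 0x111→b17/s1 MISS; vc=[21]
#2 0x119→b17/s1 L1-HIT; vc=[21]
#3 0xba→b11/s3 MISS; vc=[21]
#4 0x118→b17/s1 L1-HIT; vc=[21]
#5 0x115→b17/s1 L1-HIT; vc=[21]
#6 0x113→b17/s1 L1-HIT; vc=[21]
#7 0xbb→b11/s3 L1-HIT; vc=[21]
#8 0xf1→b15/s3 MISS; vc=[21,11]
#9 0x137→b19/s3 MISS; vc=[21,11,15]
#10 0x76→b7/s3 MISS; vc=[11,15,19]
#11 0xb5→b11/s3 VC-HIT; vc=[7,15,19]
#12 0x72→b7/s3 VC-HIT; vc=[11,15,19]

OUTCOME = VC-HIT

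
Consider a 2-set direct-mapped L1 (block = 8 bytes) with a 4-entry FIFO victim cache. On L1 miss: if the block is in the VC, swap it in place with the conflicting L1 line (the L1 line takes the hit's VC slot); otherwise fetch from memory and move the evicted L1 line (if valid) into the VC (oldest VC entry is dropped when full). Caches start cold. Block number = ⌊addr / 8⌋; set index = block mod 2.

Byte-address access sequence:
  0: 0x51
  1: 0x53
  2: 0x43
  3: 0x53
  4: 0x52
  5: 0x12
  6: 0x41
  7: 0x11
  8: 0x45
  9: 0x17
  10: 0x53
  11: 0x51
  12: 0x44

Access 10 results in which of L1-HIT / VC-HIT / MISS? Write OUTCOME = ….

#0 0x51→b10/s0 MISS; vc=[]
#1 0x53→b10/s0 L1-HIT; vc=[]
#2 0x43→b8/s0 MISS; vc=[10]
#3 0x53→b10/s0 VC-HIT; vc=[8]
#4 0x52→b10/s0 L1-HIT; vc=[8]
#5 0x12→b2/s0 MISS; vc=[8,10]
#6 0x41→b8/s0 VC-HIT; vc=[2,10]
#7 0x11→b2/s0 VC-HIT; vc=[8,10]
#8 0x45→b8/s0 VC-HIT; vc=[2,10]
#9 0x17→b2/s0 VC-HIT; vc=[8,10]
#10 0x53→b10/s0 VC-HIT; vc=[8,2]
#11 0x51→b10/s0 L1-HIT; vc=[8,2]
#12 0x44→b8/s0 VC-HIT; vc=[10,2]

OUTCOME = VC-HIT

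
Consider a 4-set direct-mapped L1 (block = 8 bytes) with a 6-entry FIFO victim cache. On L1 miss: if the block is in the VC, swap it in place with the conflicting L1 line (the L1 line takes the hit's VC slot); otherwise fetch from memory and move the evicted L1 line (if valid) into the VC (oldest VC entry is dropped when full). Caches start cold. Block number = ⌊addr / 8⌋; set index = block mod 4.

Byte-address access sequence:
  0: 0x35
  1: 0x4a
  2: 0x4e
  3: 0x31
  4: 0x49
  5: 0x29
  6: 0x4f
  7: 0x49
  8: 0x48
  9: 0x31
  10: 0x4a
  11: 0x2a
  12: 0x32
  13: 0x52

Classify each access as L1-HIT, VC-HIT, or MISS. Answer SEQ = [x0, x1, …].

SEQ = [MISS, MISS, L1-HIT, L1-HIT, L1-HIT, MISS, VC-HIT, L1-HIT, L1-HIT, L1-HIT, L1-HIT, VC-HIT, L1-HIT, MISS]

0: 0x35 (blk 6, set 2) → MISS  vc=[]
1: 0x4a (blk 9, set 1) → MISS  vc=[]
2: 0x4e (blk 9, set 1) → L1-HIT  vc=[]
3: 0x31 (blk 6, set 2) → L1-HIT  vc=[]
4: 0x49 (blk 9, set 1) → L1-HIT  vc=[]
5: 0x29 (blk 5, set 1) → MISS  vc=[9]
6: 0x4f (blk 9, set 1) → VC-HIT  vc=[5]
7: 0x49 (blk 9, set 1) → L1-HIT  vc=[5]
8: 0x48 (blk 9, set 1) → L1-HIT  vc=[5]
9: 0x31 (blk 6, set 2) → L1-HIT  vc=[5]
10: 0x4a (blk 9, set 1) → L1-HIT  vc=[5]
11: 0x2a (blk 5, set 1) → VC-HIT  vc=[9]
12: 0x32 (blk 6, set 2) → L1-HIT  vc=[9]
13: 0x52 (blk 10, set 2) → MISS  vc=[9, 6]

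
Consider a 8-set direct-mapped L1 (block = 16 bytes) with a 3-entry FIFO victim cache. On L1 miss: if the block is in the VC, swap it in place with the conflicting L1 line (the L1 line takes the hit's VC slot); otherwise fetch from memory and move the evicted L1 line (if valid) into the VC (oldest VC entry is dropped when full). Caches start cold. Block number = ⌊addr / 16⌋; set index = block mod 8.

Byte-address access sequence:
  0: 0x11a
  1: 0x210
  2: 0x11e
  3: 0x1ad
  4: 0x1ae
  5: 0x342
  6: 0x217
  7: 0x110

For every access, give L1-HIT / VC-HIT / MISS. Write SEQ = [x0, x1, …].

SEQ = [MISS, MISS, VC-HIT, MISS, L1-HIT, MISS, VC-HIT, VC-HIT]

#0 0x11a→b17/s1 MISS; vc=[]
#1 0x210→b33/s1 MISS; vc=[17]
#2 0x11e→b17/s1 VC-HIT; vc=[33]
#3 0x1ad→b26/s2 MISS; vc=[33]
#4 0x1ae→b26/s2 L1-HIT; vc=[33]
#5 0x342→b52/s4 MISS; vc=[33]
#6 0x217→b33/s1 VC-HIT; vc=[17]
#7 0x110→b17/s1 VC-HIT; vc=[33]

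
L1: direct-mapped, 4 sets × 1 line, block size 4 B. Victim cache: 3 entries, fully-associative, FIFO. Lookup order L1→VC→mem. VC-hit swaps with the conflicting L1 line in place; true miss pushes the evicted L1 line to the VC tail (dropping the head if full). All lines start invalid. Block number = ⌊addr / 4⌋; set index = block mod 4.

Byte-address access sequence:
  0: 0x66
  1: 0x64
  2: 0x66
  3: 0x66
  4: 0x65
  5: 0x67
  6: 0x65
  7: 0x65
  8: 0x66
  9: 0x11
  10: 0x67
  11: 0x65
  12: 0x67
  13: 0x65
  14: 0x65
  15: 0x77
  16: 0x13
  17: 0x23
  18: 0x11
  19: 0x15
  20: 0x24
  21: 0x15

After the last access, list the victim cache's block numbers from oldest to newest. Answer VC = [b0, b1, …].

0: 0x66 (blk 25, set 1) → MISS  vc=[]
1: 0x64 (blk 25, set 1) → L1-HIT  vc=[]
2: 0x66 (blk 25, set 1) → L1-HIT  vc=[]
3: 0x66 (blk 25, set 1) → L1-HIT  vc=[]
4: 0x65 (blk 25, set 1) → L1-HIT  vc=[]
5: 0x67 (blk 25, set 1) → L1-HIT  vc=[]
6: 0x65 (blk 25, set 1) → L1-HIT  vc=[]
7: 0x65 (blk 25, set 1) → L1-HIT  vc=[]
8: 0x66 (blk 25, set 1) → L1-HIT  vc=[]
9: 0x11 (blk 4, set 0) → MISS  vc=[]
10: 0x67 (blk 25, set 1) → L1-HIT  vc=[]
11: 0x65 (blk 25, set 1) → L1-HIT  vc=[]
12: 0x67 (blk 25, set 1) → L1-HIT  vc=[]
13: 0x65 (blk 25, set 1) → L1-HIT  vc=[]
14: 0x65 (blk 25, set 1) → L1-HIT  vc=[]
15: 0x77 (blk 29, set 1) → MISS  vc=[25]
16: 0x13 (blk 4, set 0) → L1-HIT  vc=[25]
17: 0x23 (blk 8, set 0) → MISS  vc=[25, 4]
18: 0x11 (blk 4, set 0) → VC-HIT  vc=[25, 8]
19: 0x15 (blk 5, set 1) → MISS  vc=[25, 8, 29]
20: 0x24 (blk 9, set 1) → MISS  vc=[8, 29, 5]
21: 0x15 (blk 5, set 1) → VC-HIT  vc=[8, 29, 9]

VC = [8, 29, 9]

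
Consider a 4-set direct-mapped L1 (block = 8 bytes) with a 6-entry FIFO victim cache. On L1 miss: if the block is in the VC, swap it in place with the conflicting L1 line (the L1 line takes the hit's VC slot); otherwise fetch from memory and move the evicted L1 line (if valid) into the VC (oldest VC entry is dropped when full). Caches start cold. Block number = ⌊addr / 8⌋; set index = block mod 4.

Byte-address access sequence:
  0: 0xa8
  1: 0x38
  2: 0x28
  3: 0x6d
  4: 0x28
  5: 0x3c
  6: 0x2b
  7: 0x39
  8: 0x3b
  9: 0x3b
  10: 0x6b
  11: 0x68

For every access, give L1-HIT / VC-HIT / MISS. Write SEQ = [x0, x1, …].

SEQ = [MISS, MISS, MISS, MISS, VC-HIT, L1-HIT, L1-HIT, L1-HIT, L1-HIT, L1-HIT, VC-HIT, L1-HIT]

  [0] addr=0xa8 blk=21 s=1: MISS | VC []
  [1] addr=0x38 blk=7 s=3: MISS | VC []
  [2] addr=0x28 blk=5 s=1: MISS | VC [21]
  [3] addr=0x6d blk=13 s=1: MISS | VC [21, 5]
  [4] addr=0x28 blk=5 s=1: VC-HIT | VC [21, 13]
  [5] addr=0x3c blk=7 s=3: L1-HIT | VC [21, 13]
  [6] addr=0x2b blk=5 s=1: L1-HIT | VC [21, 13]
  [7] addr=0x39 blk=7 s=3: L1-HIT | VC [21, 13]
  [8] addr=0x3b blk=7 s=3: L1-HIT | VC [21, 13]
  [9] addr=0x3b blk=7 s=3: L1-HIT | VC [21, 13]
  [10] addr=0x6b blk=13 s=1: VC-HIT | VC [21, 5]
  [11] addr=0x68 blk=13 s=1: L1-HIT | VC [21, 5]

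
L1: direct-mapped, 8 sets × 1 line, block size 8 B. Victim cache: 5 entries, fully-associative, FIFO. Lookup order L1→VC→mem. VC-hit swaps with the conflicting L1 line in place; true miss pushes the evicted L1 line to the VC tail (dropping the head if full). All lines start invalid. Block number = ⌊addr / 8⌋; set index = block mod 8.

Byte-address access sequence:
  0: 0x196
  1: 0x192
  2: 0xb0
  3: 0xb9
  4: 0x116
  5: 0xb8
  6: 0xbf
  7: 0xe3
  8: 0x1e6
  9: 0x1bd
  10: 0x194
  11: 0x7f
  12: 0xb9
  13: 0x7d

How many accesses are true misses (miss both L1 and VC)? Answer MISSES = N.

MISSES = 8

0: 0x196 (blk 50, set 2) → MISS  vc=[]
1: 0x192 (blk 50, set 2) → L1-HIT  vc=[]
2: 0xb0 (blk 22, set 6) → MISS  vc=[]
3: 0xb9 (blk 23, set 7) → MISS  vc=[]
4: 0x116 (blk 34, set 2) → MISS  vc=[50]
5: 0xb8 (blk 23, set 7) → L1-HIT  vc=[50]
6: 0xbf (blk 23, set 7) → L1-HIT  vc=[50]
7: 0xe3 (blk 28, set 4) → MISS  vc=[50]
8: 0x1e6 (blk 60, set 4) → MISS  vc=[50, 28]
9: 0x1bd (blk 55, set 7) → MISS  vc=[50, 28, 23]
10: 0x194 (blk 50, set 2) → VC-HIT  vc=[34, 28, 23]
11: 0x7f (blk 15, set 7) → MISS  vc=[34, 28, 23, 55]
12: 0xb9 (blk 23, set 7) → VC-HIT  vc=[34, 28, 15, 55]
13: 0x7d (blk 15, set 7) → VC-HIT  vc=[34, 28, 23, 55]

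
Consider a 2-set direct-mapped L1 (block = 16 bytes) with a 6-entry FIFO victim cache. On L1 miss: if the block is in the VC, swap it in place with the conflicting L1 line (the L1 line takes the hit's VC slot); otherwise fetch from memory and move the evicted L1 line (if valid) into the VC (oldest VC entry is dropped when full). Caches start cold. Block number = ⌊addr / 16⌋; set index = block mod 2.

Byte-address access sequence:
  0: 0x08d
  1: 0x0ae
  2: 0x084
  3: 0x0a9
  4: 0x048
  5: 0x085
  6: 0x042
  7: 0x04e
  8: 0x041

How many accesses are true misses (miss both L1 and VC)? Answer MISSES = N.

#0 0x8d→b8/s0 MISS; vc=[]
#1 0xae→b10/s0 MISS; vc=[8]
#2 0x84→b8/s0 VC-HIT; vc=[10]
#3 0xa9→b10/s0 VC-HIT; vc=[8]
#4 0x48→b4/s0 MISS; vc=[8,10]
#5 0x85→b8/s0 VC-HIT; vc=[4,10]
#6 0x42→b4/s0 VC-HIT; vc=[8,10]
#7 0x4e→b4/s0 L1-HIT; vc=[8,10]
#8 0x41→b4/s0 L1-HIT; vc=[8,10]

MISSES = 3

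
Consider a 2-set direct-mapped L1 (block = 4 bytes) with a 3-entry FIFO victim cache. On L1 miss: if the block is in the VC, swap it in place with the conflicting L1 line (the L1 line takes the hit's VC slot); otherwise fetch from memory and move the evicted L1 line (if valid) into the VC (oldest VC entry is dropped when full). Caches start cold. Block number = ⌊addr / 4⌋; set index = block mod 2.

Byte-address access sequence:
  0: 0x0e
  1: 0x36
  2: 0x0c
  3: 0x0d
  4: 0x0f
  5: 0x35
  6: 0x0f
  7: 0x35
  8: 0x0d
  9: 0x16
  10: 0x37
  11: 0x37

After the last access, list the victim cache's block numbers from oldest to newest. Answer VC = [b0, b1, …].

VC = [5, 3]

0: 0xe (blk 3, set 1) → MISS  vc=[]
1: 0x36 (blk 13, set 1) → MISS  vc=[3]
2: 0xc (blk 3, set 1) → VC-HIT  vc=[13]
3: 0xd (blk 3, set 1) → L1-HIT  vc=[13]
4: 0xf (blk 3, set 1) → L1-HIT  vc=[13]
5: 0x35 (blk 13, set 1) → VC-HIT  vc=[3]
6: 0xf (blk 3, set 1) → VC-HIT  vc=[13]
7: 0x35 (blk 13, set 1) → VC-HIT  vc=[3]
8: 0xd (blk 3, set 1) → VC-HIT  vc=[13]
9: 0x16 (blk 5, set 1) → MISS  vc=[13, 3]
10: 0x37 (blk 13, set 1) → VC-HIT  vc=[5, 3]
11: 0x37 (blk 13, set 1) → L1-HIT  vc=[5, 3]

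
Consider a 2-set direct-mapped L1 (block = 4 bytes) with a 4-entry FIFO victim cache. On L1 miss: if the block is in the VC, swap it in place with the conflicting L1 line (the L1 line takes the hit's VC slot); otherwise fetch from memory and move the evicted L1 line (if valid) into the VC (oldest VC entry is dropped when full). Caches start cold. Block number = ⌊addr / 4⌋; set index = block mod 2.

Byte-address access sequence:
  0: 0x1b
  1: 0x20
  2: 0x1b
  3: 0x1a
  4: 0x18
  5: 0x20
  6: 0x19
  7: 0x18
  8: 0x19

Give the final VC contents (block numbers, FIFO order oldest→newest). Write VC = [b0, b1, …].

#0 0x1b→b6/s0 MISS; vc=[]
#1 0x20→b8/s0 MISS; vc=[6]
#2 0x1b→b6/s0 VC-HIT; vc=[8]
#3 0x1a→b6/s0 L1-HIT; vc=[8]
#4 0x18→b6/s0 L1-HIT; vc=[8]
#5 0x20→b8/s0 VC-HIT; vc=[6]
#6 0x19→b6/s0 VC-HIT; vc=[8]
#7 0x18→b6/s0 L1-HIT; vc=[8]
#8 0x19→b6/s0 L1-HIT; vc=[8]

VC = [8]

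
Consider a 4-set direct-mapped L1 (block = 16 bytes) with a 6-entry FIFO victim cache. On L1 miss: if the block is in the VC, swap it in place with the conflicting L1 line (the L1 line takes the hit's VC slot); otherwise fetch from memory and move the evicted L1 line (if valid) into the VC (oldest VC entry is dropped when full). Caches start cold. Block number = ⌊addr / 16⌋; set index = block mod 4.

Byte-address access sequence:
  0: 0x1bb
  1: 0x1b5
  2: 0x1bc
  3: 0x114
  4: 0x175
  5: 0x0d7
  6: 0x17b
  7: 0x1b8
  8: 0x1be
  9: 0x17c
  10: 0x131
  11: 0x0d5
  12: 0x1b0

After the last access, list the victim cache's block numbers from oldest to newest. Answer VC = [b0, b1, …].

VC = [19, 17, 23]

0: 0x1bb (blk 27, set 3) → MISS  vc=[]
1: 0x1b5 (blk 27, set 3) → L1-HIT  vc=[]
2: 0x1bc (blk 27, set 3) → L1-HIT  vc=[]
3: 0x114 (blk 17, set 1) → MISS  vc=[]
4: 0x175 (blk 23, set 3) → MISS  vc=[27]
5: 0xd7 (blk 13, set 1) → MISS  vc=[27, 17]
6: 0x17b (blk 23, set 3) → L1-HIT  vc=[27, 17]
7: 0x1b8 (blk 27, set 3) → VC-HIT  vc=[23, 17]
8: 0x1be (blk 27, set 3) → L1-HIT  vc=[23, 17]
9: 0x17c (blk 23, set 3) → VC-HIT  vc=[27, 17]
10: 0x131 (blk 19, set 3) → MISS  vc=[27, 17, 23]
11: 0xd5 (blk 13, set 1) → L1-HIT  vc=[27, 17, 23]
12: 0x1b0 (blk 27, set 3) → VC-HIT  vc=[19, 17, 23]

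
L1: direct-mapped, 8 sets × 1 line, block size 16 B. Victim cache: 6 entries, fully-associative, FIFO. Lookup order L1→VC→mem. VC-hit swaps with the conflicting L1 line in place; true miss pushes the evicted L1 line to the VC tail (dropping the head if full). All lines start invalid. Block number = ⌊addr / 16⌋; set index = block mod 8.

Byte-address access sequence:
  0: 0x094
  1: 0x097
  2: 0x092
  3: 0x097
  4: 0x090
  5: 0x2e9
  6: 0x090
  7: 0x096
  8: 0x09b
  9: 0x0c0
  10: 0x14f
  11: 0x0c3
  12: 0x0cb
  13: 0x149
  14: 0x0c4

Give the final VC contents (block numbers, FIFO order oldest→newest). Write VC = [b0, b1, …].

VC = [20]

#0 0x94→b9/s1 MISS; vc=[]
#1 0x97→b9/s1 L1-HIT; vc=[]
#2 0x92→b9/s1 L1-HIT; vc=[]
#3 0x97→b9/s1 L1-HIT; vc=[]
#4 0x90→b9/s1 L1-HIT; vc=[]
#5 0x2e9→b46/s6 MISS; vc=[]
#6 0x90→b9/s1 L1-HIT; vc=[]
#7 0x96→b9/s1 L1-HIT; vc=[]
#8 0x9b→b9/s1 L1-HIT; vc=[]
#9 0xc0→b12/s4 MISS; vc=[]
#10 0x14f→b20/s4 MISS; vc=[12]
#11 0xc3→b12/s4 VC-HIT; vc=[20]
#12 0xcb→b12/s4 L1-HIT; vc=[20]
#13 0x149→b20/s4 VC-HIT; vc=[12]
#14 0xc4→b12/s4 VC-HIT; vc=[20]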